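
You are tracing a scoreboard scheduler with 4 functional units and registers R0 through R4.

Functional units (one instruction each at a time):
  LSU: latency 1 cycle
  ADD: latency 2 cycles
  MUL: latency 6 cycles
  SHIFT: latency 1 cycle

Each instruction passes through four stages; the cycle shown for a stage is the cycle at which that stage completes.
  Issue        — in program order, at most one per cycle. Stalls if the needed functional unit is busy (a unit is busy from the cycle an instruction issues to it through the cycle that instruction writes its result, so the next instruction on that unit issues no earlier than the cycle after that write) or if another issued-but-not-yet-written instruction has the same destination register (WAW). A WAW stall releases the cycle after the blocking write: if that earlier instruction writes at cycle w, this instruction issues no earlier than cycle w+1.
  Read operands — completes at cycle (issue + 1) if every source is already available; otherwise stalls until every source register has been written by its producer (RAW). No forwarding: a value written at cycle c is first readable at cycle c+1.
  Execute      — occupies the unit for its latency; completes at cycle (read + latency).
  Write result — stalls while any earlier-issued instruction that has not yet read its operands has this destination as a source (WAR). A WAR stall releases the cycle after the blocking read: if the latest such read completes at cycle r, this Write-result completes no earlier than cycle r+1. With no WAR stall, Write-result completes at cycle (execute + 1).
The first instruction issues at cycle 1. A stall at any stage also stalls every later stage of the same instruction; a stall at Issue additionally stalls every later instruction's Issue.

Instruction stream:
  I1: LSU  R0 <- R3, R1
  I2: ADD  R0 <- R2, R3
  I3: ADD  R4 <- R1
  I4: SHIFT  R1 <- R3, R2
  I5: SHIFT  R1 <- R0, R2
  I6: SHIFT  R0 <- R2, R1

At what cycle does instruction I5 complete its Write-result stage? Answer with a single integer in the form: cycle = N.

cycle = 18

[I1] 1/2/3/4
[I2] 5/6/8/9  (WAW R0: wait I1 write@4)
[I3] 10/11/13/14  (struct: ADD busy until I2 writes@9)
[I4] 11/12/13/14
[I5] 15/16/17/18  (struct: SHIFT busy until I4 writes@14)
[I6] 19/20/21/22  (struct: SHIFT busy until I5 writes@18)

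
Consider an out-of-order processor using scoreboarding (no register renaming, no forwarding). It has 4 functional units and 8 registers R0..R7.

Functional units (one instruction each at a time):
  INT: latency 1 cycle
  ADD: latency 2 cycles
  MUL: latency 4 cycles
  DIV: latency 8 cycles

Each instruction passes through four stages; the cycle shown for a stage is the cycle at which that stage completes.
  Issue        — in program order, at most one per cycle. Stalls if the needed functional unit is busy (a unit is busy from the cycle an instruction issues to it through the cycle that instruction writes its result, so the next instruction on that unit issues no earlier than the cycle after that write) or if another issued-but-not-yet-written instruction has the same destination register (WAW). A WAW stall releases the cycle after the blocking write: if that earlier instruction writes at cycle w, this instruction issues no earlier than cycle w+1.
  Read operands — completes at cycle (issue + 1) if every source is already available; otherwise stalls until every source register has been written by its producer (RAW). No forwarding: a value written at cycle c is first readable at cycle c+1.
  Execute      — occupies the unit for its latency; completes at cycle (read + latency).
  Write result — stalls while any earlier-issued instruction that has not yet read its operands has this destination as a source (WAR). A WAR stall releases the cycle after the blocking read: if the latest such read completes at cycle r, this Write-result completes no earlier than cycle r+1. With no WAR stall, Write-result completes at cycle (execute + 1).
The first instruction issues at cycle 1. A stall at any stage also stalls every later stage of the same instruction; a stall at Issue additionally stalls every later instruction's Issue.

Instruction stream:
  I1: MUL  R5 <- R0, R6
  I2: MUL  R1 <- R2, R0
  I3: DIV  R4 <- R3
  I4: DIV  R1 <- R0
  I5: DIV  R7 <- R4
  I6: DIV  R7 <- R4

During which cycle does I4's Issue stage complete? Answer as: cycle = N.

cycle 1: I1 dispatched to MUL
cycle 2: I1 operands ready
cycle 6: I1 complete
cycle 7: R5←I1
cycle 8: I2 dispatched to MUL
cycle 9: I2 operands ready; I3 dispatched to DIV
cycle 10: I3 operands ready
cycle 13: I2 complete
cycle 14: R1←I2
cycle 18: I3 complete
cycle 19: R4←I3
cycle 20: I4 dispatched to DIV
cycle 21: I4 operands ready
cycle 29: I4 complete
cycle 30: R1←I4
cycle 31: I5 dispatched to DIV
cycle 32: I5 operands ready
cycle 40: I5 complete
cycle 41: R7←I5
cycle 42: I6 dispatched to DIV
cycle 43: I6 operands ready
cycle 51: I6 complete
cycle 52: R7←I6

cycle = 20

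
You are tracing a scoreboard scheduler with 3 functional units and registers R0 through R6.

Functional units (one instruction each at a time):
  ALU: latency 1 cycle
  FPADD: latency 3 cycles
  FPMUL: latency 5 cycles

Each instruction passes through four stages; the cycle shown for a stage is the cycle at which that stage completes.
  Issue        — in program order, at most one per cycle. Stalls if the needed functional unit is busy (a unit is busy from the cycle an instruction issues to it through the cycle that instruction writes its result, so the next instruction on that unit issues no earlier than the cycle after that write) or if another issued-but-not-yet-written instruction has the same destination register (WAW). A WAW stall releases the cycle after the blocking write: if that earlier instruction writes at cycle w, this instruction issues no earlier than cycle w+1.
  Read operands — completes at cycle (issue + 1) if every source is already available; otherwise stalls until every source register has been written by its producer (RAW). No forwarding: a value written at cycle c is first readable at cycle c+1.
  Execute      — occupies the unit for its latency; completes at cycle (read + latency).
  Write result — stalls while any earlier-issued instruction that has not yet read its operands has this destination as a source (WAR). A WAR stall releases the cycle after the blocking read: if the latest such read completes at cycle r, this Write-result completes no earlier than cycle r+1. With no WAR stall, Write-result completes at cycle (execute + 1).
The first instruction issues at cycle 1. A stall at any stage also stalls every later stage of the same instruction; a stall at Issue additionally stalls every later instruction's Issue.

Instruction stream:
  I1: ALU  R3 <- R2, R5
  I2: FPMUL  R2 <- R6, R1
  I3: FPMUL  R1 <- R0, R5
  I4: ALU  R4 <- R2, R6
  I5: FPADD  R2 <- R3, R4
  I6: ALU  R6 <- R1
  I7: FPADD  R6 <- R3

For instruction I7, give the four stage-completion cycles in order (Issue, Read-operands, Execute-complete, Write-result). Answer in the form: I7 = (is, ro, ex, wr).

c1: I1→ALU
c2: I1 RO, I2→FPMUL
c3: I1 EX, I2 RO
c4: I1 WR R3
c8: I2 EX
c9: I2 WR R2
c10: I3→FPMUL
c11: I3 RO, I4→ALU
c12: I4 RO, I5→FPADD
c13: I4 EX
c14: I4 WR R4
c15: I5 RO, I6→ALU
c16: I3 EX
c17: I3 WR R1
c18: I5 EX, I6 RO
c19: I5 WR R2, I6 EX
c20: I6 WR R6
c21: I7→FPADD
c22: I7 RO
c25: I7 EX
c26: I7 WR R6

I7 = (21, 22, 25, 26)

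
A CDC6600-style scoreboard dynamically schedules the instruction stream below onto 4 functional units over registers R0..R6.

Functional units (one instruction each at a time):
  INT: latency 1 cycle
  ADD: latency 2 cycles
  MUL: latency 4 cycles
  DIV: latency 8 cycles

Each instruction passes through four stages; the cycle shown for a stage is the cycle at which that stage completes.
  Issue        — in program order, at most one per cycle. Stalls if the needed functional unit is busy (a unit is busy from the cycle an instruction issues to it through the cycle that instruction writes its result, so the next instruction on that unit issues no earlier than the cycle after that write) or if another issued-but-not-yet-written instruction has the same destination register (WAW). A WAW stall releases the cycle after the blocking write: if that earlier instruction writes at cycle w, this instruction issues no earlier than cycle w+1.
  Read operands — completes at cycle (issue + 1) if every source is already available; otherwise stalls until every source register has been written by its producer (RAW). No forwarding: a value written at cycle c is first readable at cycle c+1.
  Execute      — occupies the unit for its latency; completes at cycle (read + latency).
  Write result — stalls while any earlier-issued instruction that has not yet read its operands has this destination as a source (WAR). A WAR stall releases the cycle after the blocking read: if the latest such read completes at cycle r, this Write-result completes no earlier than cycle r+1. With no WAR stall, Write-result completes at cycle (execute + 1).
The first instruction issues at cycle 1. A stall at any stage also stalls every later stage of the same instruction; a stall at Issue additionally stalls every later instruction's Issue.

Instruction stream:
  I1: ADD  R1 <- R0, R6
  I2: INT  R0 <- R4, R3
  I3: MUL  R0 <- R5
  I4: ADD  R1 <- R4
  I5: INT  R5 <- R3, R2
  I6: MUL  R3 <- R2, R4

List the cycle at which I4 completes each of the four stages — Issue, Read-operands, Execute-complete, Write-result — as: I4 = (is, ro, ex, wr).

I4 = (7, 8, 10, 11)

[I1] 1/2/4/5
[I2] 2/3/4/5
[I3] 6/7/11/12  (WAW R0: wait I2 write@5)
[I4] 7/8/10/11
[I5] 8/9/10/11
[I6] 13/14/18/19  (struct: MUL busy until I3 writes@12)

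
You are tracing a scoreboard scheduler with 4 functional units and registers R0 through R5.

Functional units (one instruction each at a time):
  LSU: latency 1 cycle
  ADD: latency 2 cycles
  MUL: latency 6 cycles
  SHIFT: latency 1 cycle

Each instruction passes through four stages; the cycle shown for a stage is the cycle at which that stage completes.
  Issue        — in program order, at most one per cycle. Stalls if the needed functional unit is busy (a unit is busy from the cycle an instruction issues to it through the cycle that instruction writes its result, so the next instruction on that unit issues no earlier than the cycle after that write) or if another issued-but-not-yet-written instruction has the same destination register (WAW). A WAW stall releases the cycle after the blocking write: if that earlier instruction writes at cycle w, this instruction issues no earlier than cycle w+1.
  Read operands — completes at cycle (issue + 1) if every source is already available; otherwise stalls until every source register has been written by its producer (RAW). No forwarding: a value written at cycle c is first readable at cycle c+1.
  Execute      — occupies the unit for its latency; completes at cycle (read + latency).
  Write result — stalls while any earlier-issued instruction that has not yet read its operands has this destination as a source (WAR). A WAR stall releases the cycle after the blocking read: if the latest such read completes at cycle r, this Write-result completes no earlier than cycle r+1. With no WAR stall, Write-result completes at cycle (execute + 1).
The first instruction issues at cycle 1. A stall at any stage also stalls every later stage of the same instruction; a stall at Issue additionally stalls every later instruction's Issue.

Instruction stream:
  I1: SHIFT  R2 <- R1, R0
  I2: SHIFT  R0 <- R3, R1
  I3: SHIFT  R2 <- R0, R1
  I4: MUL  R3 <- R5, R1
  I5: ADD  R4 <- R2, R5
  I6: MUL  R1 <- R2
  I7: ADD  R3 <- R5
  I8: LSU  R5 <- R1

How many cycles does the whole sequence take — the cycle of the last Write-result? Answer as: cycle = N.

[1] I1 dispatched to SHIFT
[2] I1 operands ready
[3] I1 complete
[4] R2←I1
[5] I2 dispatched to SHIFT
[6] I2 operands ready
[7] I2 complete
[8] R0←I2
[9] I3 dispatched to SHIFT
[10] I3 operands ready · I4 dispatched to MUL
[11] I3 complete · I4 operands ready · I5 dispatched to ADD
[12] R2←I3
[13] I5 operands ready
[15] I5 complete
[16] R4←I5
[17] I4 complete
[18] R3←I4
[19] I6 dispatched to MUL
[20] I6 operands ready · I7 dispatched to ADD
[21] I7 operands ready · I8 dispatched to LSU
[23] I7 complete
[24] R3←I7
[26] I6 complete
[27] R1←I6
[28] I8 operands ready
[29] I8 complete
[30] R5←I8

cycle = 30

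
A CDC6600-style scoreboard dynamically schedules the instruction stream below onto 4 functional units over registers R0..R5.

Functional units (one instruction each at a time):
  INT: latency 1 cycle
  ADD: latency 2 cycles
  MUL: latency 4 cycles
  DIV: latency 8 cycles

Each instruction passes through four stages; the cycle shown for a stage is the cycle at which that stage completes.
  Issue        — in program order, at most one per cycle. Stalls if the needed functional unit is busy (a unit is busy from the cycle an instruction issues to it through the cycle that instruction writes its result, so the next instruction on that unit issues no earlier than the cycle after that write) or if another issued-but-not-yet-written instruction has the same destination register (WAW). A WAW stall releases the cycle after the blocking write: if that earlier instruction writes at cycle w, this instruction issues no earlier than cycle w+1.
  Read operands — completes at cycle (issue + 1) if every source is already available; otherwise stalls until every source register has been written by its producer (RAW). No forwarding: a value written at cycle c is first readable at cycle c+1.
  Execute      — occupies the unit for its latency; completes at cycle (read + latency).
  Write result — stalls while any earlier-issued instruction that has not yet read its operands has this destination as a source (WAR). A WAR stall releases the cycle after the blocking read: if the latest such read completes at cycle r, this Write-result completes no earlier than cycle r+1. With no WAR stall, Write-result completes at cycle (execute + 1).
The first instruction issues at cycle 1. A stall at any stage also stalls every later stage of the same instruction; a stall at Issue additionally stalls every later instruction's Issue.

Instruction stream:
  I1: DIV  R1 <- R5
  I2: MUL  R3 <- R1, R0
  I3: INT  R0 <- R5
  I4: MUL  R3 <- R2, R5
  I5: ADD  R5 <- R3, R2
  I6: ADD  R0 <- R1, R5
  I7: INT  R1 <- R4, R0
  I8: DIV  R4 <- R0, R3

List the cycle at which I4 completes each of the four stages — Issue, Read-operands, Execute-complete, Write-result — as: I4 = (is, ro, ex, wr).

1) issue 1, read 2, done 10, write 11
2) issue 2, read 12, done 16, write 17  <RAW R1: wait I1 write@11>
3) issue 3, read 4, done 5, write 13  <WAR R0: wait I2 read@12>
4) issue 18, read 19, done 23, write 24  <struct: MUL busy until I2 writes@17>
5) issue 19, read 25, done 27, write 28  <RAW R3: wait I4 write@24>
6) issue 29, read 30, done 32, write 33  <struct: ADD busy until I5 writes@28>
7) issue 30, read 34, done 35, write 36  <RAW R0: wait I6 write@33>
8) issue 31, read 34, done 42, write 43  <RAW R0: wait I6 write@33>

I4 = (18, 19, 23, 24)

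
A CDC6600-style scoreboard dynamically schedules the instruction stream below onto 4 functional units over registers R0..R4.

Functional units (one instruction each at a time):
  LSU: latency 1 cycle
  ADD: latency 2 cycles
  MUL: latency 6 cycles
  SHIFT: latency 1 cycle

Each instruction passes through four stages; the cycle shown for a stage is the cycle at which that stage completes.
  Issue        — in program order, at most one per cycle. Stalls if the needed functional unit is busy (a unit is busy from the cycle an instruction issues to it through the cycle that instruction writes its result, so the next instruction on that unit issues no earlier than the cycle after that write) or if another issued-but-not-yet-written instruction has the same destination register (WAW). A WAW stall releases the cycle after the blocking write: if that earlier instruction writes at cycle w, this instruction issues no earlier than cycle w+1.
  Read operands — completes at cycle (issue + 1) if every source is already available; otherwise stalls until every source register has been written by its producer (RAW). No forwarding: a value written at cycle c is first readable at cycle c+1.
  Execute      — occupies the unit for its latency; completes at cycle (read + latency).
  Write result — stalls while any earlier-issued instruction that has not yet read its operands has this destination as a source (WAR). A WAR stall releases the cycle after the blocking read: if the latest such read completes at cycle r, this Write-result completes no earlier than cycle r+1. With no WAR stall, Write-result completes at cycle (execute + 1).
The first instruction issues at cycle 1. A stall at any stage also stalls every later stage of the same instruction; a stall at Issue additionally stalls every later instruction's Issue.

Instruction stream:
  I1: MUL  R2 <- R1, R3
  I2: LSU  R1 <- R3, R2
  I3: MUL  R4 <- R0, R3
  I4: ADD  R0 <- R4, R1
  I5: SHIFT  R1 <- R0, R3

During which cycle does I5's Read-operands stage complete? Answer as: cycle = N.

t=1  I1→MUL
t=2  I1 RO · I2→LSU
t=8  I1 EX
t=9  I1 WR R2
t=10  I2 RO · I3→MUL
t=11  I2 EX · I3 RO · I4→ADD
t=12  I2 WR R1
t=13  I5→SHIFT
t=17  I3 EX
t=18  I3 WR R4
t=19  I4 RO
t=21  I4 EX
t=22  I4 WR R0
t=23  I5 RO
t=24  I5 EX
t=25  I5 WR R1

cycle = 23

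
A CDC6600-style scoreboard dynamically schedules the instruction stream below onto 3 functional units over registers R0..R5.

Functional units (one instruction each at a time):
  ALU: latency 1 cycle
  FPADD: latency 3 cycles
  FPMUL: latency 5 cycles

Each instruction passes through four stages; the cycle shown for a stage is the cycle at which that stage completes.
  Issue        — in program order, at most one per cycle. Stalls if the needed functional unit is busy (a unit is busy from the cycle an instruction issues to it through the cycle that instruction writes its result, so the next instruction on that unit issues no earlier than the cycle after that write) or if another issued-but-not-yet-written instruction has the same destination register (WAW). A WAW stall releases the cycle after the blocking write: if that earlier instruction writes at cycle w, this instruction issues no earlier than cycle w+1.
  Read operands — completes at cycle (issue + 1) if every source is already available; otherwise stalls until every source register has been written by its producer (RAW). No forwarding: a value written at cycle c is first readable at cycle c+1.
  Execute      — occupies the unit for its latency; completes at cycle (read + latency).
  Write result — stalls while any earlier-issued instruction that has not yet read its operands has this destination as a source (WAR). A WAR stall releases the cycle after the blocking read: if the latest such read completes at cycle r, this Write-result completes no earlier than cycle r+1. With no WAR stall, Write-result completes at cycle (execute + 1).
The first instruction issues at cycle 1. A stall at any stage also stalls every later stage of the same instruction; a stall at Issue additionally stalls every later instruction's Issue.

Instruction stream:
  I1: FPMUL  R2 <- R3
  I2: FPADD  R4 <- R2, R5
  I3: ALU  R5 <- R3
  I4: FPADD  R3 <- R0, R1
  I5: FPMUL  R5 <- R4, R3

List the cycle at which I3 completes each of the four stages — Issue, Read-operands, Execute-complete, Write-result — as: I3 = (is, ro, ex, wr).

cycle 1: I1→FPMUL
cycle 2: I1 RO; I2→FPADD
cycle 3: I3→ALU
cycle 4: I3 RO
cycle 5: I3 EX
cycle 7: I1 EX
cycle 8: I1 WR R2
cycle 9: I2 RO
cycle 10: I3 WR R5
cycle 12: I2 EX
cycle 13: I2 WR R4
cycle 14: I4→FPADD
cycle 15: I4 RO; I5→FPMUL
cycle 18: I4 EX
cycle 19: I4 WR R3
cycle 20: I5 RO
cycle 25: I5 EX
cycle 26: I5 WR R5

I3 = (3, 4, 5, 10)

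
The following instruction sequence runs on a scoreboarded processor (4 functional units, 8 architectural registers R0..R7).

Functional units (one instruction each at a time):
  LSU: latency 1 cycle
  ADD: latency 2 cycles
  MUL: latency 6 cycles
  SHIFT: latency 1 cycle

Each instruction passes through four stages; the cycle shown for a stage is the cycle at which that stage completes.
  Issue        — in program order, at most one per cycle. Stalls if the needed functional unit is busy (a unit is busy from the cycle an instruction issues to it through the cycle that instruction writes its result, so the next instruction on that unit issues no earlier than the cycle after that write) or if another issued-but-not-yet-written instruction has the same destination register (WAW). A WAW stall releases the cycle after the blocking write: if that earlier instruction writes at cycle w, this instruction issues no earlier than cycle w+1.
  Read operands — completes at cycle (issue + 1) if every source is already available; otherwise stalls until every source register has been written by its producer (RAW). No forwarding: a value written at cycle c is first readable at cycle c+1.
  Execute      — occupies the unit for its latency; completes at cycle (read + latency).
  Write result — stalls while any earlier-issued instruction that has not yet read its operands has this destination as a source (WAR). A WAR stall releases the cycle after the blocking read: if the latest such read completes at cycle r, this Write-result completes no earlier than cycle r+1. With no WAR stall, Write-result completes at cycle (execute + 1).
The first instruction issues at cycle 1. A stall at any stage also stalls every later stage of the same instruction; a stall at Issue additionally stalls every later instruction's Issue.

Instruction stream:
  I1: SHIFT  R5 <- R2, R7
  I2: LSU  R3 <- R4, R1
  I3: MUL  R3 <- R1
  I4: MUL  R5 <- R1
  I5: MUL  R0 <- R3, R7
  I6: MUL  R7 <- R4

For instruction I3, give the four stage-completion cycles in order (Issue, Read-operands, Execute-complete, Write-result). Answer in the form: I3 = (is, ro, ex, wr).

I3 = (6, 7, 13, 14)

  I1 | 1 | 2 | 3 | 4
  I2 | 2 | 3 | 4 | 5
  I3 | 6 | 7 | 13 | 14   WAW R3: wait I2 write@5
  I4 | 15 | 16 | 22 | 23   struct: MUL busy until I3 writes@14
  I5 | 24 | 25 | 31 | 32   struct: MUL busy until I4 writes@23
  I6 | 33 | 34 | 40 | 41   struct: MUL busy until I5 writes@32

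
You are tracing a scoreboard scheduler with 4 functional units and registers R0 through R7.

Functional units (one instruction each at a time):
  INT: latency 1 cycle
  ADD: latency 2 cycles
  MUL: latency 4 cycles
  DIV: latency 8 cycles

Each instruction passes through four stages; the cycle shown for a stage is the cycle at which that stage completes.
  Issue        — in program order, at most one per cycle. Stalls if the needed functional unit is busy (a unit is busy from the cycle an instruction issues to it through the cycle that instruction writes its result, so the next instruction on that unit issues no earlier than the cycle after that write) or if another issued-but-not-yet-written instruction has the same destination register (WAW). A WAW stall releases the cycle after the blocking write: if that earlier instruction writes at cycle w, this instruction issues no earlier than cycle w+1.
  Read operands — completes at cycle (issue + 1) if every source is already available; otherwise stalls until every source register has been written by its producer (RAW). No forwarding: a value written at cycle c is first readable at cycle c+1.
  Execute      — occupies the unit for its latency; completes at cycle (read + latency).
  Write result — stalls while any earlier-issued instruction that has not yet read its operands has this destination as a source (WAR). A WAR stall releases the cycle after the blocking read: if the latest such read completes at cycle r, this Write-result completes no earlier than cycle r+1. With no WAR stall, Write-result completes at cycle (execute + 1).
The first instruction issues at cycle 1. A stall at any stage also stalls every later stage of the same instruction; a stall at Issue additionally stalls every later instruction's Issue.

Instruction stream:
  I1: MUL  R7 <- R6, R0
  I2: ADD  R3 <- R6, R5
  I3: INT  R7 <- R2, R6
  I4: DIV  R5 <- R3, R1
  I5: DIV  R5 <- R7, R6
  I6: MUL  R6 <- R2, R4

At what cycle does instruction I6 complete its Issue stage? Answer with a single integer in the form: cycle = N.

cycle = 21

cycle 1: issue I1 (MUL)
cycle 2: I1 read-ops; issue I2 (ADD)
cycle 3: I2 read-ops
cycle 5: I2 finished on ADD
cycle 6: I1 finished on MUL; I2→R3
cycle 7: I1→R7
cycle 8: issue I3 (INT)
cycle 9: I3 read-ops; issue I4 (DIV)
cycle 10: I3 finished on INT; I4 read-ops
cycle 11: I3→R7
cycle 18: I4 finished on DIV
cycle 19: I4→R5
cycle 20: issue I5 (DIV)
cycle 21: I5 read-ops; issue I6 (MUL)
cycle 22: I6 read-ops
cycle 26: I6 finished on MUL
cycle 27: I6→R6
cycle 29: I5 finished on DIV
cycle 30: I5→R5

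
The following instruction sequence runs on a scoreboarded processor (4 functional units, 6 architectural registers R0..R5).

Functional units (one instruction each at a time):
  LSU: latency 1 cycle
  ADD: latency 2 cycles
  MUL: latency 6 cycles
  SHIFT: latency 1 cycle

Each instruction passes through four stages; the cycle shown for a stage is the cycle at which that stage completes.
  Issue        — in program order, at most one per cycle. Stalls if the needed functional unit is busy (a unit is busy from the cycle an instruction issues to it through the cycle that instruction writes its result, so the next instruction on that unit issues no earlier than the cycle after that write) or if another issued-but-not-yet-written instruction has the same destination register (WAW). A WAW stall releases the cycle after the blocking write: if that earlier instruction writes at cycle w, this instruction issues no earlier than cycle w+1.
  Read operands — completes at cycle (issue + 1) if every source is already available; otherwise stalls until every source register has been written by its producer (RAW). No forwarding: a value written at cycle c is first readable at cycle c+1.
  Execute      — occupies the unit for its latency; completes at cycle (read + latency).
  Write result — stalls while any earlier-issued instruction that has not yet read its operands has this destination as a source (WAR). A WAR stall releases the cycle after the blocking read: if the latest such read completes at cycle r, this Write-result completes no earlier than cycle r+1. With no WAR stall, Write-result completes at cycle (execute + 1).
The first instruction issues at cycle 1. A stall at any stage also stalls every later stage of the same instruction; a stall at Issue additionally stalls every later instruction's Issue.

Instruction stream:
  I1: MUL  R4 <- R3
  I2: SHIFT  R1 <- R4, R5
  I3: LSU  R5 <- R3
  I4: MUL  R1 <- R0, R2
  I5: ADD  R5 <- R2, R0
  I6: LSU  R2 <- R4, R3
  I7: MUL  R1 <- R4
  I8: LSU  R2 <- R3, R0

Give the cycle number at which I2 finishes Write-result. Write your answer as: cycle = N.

cycle 1: issue I1 (MUL)
cycle 2: I1 read-ops | issue I2 (SHIFT)
cycle 3: issue I3 (LSU)
cycle 4: I3 read-ops
cycle 5: I3 finished on LSU
cycle 8: I1 finished on MUL
cycle 9: I1→R4
cycle 10: I2 read-ops
cycle 11: I2 finished on SHIFT | I3→R5
cycle 12: I2→R1
cycle 13: issue I4 (MUL)
cycle 14: I4 read-ops | issue I5 (ADD)
cycle 15: I5 read-ops | issue I6 (LSU)
cycle 16: I6 read-ops
cycle 17: I5 finished on ADD | I6 finished on LSU
cycle 18: I5→R5 | I6→R2
cycle 20: I4 finished on MUL
cycle 21: I4→R1
cycle 22: issue I7 (MUL)
cycle 23: I7 read-ops | issue I8 (LSU)
cycle 24: I8 read-ops
cycle 25: I8 finished on LSU
cycle 26: I8→R2
cycle 29: I7 finished on MUL
cycle 30: I7→R1

cycle = 12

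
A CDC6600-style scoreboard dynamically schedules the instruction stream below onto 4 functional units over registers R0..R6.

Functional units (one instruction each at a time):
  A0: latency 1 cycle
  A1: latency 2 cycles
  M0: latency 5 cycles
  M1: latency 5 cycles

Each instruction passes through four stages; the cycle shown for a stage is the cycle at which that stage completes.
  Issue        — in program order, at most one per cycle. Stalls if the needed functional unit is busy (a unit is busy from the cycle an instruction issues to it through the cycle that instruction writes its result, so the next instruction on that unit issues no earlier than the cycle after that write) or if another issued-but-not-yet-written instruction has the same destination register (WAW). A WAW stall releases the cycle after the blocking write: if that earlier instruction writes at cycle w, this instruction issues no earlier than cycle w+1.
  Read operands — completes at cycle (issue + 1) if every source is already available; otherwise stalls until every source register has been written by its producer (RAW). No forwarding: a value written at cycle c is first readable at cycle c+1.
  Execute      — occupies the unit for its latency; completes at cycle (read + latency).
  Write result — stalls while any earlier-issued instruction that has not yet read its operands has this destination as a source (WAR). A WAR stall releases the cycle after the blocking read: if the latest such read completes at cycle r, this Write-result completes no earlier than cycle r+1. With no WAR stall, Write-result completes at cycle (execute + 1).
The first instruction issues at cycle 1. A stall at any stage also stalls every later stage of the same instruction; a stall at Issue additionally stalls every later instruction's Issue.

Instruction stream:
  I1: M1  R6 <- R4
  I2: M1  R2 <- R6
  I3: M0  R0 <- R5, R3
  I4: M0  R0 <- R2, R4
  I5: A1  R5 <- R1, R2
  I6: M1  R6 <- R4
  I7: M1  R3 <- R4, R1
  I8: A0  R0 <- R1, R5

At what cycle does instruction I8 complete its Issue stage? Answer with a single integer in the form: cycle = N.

cycle = 29

I1: IS=1 RO=2 EX=7 WR=8
I2: IS=9 RO=10 EX=15 WR=16  [struct: M1 busy until I1 writes@8]
I3: IS=10 RO=11 EX=16 WR=17
I4: IS=18 RO=19 EX=24 WR=25  [struct: M0 busy until I3 writes@17]
I5: IS=19 RO=20 EX=22 WR=23
I6: IS=20 RO=21 EX=26 WR=27
I7: IS=28 RO=29 EX=34 WR=35  [struct: M1 busy until I6 writes@27]
I8: IS=29 RO=30 EX=31 WR=32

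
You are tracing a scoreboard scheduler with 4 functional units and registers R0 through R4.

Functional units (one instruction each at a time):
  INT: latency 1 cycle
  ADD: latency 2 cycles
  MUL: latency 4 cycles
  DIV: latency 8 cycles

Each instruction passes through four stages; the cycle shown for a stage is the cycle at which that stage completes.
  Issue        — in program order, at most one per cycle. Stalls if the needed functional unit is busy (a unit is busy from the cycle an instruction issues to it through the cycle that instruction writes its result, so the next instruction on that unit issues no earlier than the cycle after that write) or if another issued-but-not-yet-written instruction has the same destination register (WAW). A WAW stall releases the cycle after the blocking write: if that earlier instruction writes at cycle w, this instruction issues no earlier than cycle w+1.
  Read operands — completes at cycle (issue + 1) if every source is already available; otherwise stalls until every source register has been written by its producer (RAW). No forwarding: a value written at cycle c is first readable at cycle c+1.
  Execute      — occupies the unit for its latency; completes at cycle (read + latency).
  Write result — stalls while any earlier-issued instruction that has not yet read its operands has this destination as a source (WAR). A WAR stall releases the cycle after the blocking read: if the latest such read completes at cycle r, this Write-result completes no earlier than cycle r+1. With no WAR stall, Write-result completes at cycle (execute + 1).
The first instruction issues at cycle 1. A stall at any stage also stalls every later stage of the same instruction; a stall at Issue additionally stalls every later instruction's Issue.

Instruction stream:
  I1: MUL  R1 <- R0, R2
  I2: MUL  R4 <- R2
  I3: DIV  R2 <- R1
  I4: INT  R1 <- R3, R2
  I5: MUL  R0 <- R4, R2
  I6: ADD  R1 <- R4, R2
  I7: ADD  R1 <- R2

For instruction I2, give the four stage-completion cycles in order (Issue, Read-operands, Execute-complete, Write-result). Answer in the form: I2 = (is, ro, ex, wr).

I2 = (8, 9, 13, 14)

I1  is:1  ro:2  ex:6  wr:7
I2  is:8  ro:9  ex:13  wr:14  — struct: MUL busy until I1 writes@7
I3  is:9  ro:10  ex:18  wr:19
I4  is:10  ro:20  ex:21  wr:22  — RAW R2: wait I3 write@19
I5  is:15  ro:20  ex:24  wr:25  — struct: MUL busy until I2 writes@14, RAW R2: wait I3 write@19
I6  is:23  ro:24  ex:26  wr:27  — WAW R1: wait I4 write@22
I7  is:28  ro:29  ex:31  wr:32  — struct: ADD busy until I6 writes@27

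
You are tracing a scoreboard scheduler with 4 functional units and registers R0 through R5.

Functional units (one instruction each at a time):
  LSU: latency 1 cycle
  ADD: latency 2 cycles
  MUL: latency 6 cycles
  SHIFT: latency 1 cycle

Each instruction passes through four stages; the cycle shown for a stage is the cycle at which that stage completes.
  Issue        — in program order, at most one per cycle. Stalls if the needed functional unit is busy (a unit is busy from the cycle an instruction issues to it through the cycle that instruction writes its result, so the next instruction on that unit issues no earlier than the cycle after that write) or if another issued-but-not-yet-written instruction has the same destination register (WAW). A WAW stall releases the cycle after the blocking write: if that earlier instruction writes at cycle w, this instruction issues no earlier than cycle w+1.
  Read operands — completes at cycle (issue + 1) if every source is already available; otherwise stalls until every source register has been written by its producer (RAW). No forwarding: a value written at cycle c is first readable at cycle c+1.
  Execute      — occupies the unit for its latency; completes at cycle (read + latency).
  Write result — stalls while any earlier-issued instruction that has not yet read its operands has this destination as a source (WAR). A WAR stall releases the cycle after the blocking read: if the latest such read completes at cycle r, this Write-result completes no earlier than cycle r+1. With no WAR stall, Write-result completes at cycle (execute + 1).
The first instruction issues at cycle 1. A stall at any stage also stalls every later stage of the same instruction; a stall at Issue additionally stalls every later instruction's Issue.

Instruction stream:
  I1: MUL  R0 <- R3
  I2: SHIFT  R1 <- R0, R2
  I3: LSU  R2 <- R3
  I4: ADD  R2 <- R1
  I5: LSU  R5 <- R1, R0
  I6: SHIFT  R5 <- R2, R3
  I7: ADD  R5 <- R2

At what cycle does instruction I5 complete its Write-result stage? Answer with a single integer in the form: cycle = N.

cycle 1: I1 dispatched to MUL
cycle 2: I1 operands ready | I2 dispatched to SHIFT
cycle 3: I3 dispatched to LSU
cycle 4: I3 operands ready
cycle 5: I3 complete
cycle 8: I1 complete
cycle 9: R0←I1
cycle 10: I2 operands ready
cycle 11: I2 complete | R2←I3
cycle 12: R1←I2 | I4 dispatched to ADD
cycle 13: I4 operands ready | I5 dispatched to LSU
cycle 14: I5 operands ready
cycle 15: I4 complete | I5 complete
cycle 16: R2←I4 | R5←I5
cycle 17: I6 dispatched to SHIFT
cycle 18: I6 operands ready
cycle 19: I6 complete
cycle 20: R5←I6
cycle 21: I7 dispatched to ADD
cycle 22: I7 operands ready
cycle 24: I7 complete
cycle 25: R5←I7

cycle = 16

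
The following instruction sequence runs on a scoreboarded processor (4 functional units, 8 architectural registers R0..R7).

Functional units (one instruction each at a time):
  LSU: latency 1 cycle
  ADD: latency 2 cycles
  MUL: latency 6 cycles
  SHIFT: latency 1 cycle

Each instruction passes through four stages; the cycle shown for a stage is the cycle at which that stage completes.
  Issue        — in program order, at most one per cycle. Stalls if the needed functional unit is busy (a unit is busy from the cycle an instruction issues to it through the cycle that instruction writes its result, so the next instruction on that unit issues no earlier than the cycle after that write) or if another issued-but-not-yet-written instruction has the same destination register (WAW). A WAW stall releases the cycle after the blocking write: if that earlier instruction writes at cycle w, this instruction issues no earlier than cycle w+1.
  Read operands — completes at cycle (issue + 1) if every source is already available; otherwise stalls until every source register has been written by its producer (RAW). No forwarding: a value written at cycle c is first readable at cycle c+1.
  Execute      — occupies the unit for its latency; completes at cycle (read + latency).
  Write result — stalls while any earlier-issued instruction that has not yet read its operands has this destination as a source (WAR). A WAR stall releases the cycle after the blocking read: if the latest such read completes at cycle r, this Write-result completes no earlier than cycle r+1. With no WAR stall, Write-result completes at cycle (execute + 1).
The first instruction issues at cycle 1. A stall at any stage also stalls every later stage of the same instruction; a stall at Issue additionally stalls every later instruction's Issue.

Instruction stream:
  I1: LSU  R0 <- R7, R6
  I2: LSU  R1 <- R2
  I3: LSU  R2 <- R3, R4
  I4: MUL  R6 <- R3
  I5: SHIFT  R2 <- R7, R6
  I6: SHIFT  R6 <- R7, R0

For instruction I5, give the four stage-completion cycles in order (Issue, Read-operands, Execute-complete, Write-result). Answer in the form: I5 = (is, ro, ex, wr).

I5 = (13, 19, 20, 21)

I1: IS=1 RO=2 EX=3 WR=4
I2: IS=5 RO=6 EX=7 WR=8  [struct: LSU busy until I1 writes@4]
I3: IS=9 RO=10 EX=11 WR=12  [struct: LSU busy until I2 writes@8]
I4: IS=10 RO=11 EX=17 WR=18
I5: IS=13 RO=19 EX=20 WR=21  [WAW R2: wait I3 write@12; RAW R6: wait I4 write@18]
I6: IS=22 RO=23 EX=24 WR=25  [struct: SHIFT busy until I5 writes@21]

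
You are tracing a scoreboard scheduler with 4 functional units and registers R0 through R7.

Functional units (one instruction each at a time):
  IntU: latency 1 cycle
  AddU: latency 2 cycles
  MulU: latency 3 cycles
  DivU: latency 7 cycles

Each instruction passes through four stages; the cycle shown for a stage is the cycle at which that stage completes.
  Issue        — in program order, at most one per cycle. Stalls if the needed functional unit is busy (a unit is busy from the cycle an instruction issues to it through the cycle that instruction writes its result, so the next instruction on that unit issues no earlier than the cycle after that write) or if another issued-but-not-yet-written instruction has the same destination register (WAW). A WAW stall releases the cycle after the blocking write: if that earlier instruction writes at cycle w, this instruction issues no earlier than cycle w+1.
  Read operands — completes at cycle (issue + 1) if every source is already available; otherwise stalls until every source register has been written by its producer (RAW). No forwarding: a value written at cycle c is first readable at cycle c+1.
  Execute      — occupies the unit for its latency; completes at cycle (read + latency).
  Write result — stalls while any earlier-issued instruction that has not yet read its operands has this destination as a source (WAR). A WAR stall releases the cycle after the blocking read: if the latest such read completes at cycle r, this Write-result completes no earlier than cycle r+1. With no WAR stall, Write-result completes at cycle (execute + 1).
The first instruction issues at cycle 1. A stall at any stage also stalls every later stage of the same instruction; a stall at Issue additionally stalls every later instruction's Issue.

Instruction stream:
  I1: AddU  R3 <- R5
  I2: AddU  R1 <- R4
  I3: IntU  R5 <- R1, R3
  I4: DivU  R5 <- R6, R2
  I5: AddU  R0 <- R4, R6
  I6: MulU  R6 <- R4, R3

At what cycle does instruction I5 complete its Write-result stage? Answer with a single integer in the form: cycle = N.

cycle = 19

[I1] 1/2/4/5
[I2] 6/7/9/10  (struct: AddU busy until I1 writes@5)
[I3] 7/11/12/13  (RAW R1: wait I2 write@10)
[I4] 14/15/22/23  (WAW R5: wait I3 write@13)
[I5] 15/16/18/19
[I6] 16/17/20/21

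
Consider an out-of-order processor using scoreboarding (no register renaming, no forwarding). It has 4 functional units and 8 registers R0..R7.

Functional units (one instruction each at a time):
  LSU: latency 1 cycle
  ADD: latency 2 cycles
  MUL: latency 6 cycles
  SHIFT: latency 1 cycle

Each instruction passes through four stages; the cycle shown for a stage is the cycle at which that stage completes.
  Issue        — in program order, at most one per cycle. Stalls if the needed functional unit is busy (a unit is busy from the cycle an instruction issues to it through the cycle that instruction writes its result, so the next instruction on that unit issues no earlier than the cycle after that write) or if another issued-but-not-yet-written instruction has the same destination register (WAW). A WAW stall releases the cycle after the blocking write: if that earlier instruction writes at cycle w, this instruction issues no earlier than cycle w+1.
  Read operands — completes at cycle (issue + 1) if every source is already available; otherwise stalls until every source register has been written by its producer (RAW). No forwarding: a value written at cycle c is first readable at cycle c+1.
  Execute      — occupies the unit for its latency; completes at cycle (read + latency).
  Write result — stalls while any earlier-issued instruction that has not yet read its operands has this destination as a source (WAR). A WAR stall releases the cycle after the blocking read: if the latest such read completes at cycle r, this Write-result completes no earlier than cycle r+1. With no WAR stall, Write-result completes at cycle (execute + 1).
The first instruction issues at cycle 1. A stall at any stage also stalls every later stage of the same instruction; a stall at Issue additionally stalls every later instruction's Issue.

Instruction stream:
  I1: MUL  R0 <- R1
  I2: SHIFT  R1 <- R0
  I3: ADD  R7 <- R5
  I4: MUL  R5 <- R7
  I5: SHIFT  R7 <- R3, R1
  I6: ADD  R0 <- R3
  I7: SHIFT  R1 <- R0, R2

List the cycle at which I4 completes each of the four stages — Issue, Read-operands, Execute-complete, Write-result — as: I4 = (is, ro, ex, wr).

c1: I1 issues→MUL
c2: I1 reads · I2 issues→SHIFT
c3: I3 issues→ADD
c4: I3 reads
c6: I3 exec-done
c7: I3 writes R7
c8: I1 exec-done
c9: I1 writes R0
c10: I2 reads · I4 issues→MUL
c11: I2 exec-done · I4 reads
c12: I2 writes R1
c13: I5 issues→SHIFT
c14: I5 reads · I6 issues→ADD
c15: I5 exec-done · I6 reads
c16: I5 writes R7
c17: I4 exec-done · I6 exec-done · I7 issues→SHIFT
c18: I4 writes R5 · I6 writes R0
c19: I7 reads
c20: I7 exec-done
c21: I7 writes R1

I4 = (10, 11, 17, 18)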